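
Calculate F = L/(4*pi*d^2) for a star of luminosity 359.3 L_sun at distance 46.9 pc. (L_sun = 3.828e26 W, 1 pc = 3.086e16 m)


F = L / (4*pi*d^2) = 1.375e+29 / (4*pi*(1.447e+18)^2) = 5.225e-09

5.225e-09 W/m^2


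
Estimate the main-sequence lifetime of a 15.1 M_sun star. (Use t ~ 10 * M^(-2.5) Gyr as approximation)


t = 10 * M^(-2.5) = 10 * 15.1^(-2.5) = 0.0113

0.0113 Gyr


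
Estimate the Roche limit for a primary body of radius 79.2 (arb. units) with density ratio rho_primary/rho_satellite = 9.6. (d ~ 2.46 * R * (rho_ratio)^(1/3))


d_Roche = 2.46 * 79.2 * 9.6^(1/3) = 414.0798

414.0798


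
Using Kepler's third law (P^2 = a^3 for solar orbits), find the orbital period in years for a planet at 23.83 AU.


P = a^(3/2) = 23.83^1.5 = 116.3285

116.3285 years


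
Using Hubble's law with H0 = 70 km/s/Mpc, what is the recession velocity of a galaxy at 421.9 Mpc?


v = H0 * d = 70 * 421.9 = 29533.0

29533.0 km/s


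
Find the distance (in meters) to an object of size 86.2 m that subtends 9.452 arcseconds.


D = size / theta_rad, theta_rad = 9.452 * pi/(180*3600) = 4.582e-05, D = 1.881e+06

1.881e+06 m


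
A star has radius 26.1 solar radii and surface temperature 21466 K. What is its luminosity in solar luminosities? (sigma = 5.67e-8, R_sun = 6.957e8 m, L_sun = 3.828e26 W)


R = 26.1 * 6.957e8 m = 1.815777e+10 m. L = 4*pi*R^2*sigma*T^4 = 4*pi*(1.815777e+10)^2 * 5.67e-8 * 21466^4 = 4.987954054e+31 W. L/L_sun = 4.987954054e+31 / 3.828e26 = 130301.8301

130301.8301 L_sun


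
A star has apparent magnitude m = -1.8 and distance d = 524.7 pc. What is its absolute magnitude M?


M = m - 5*log10(d) + 5 = -1.8 - 5*log10(524.7) + 5 = -10.3996

-10.3996


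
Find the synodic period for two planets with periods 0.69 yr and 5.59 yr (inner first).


1/P_syn = |1/P1 - 1/P2| = |1/0.69 - 1/5.59| => P_syn = 0.7872

0.7872 years


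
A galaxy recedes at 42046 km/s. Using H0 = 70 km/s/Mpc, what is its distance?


d = v / H0 = 42046 / 70 = 600.6571

600.6571 Mpc


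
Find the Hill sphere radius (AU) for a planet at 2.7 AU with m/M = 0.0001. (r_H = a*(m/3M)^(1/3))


r_H = a * (m/3M)^(1/3) = 2.7 * (0.0001/3)^(1/3) = 0.0869

0.0869 AU


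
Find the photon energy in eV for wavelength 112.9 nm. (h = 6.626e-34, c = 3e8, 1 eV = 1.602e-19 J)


E = hc/lambda = 6.626e-34 * 3e8 / 1.129e-07 = 1.761e-18 J = 10.9905 eV

10.9905 eV


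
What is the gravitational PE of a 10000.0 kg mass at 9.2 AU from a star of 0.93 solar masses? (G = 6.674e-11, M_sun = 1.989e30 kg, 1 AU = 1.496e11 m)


M = 0.93 * 1.989e30 kg = 1.84977e+30 kg; r = 9.2 AU * 1.496e11 m/AU = 1.37632e+12 m. U = -GM*m/r = -(6.674e-11 * 1.84977e+30 * 10000.0) / 1.37632e+12 = -8.970e+11

-8.970e+11 J


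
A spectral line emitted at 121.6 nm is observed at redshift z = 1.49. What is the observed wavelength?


lam_obs = lam_emit * (1 + z) = 121.6 * (1 + 1.49) = 302.784

302.784 nm


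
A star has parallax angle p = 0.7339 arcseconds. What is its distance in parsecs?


d = 1/p = 1/0.7339 = 1.3626

1.3626 pc


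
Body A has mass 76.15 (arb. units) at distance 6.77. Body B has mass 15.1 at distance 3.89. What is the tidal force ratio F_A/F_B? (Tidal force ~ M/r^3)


Ratio = (M1/r1^3) / (M2/r2^3) = (76.15/6.77^3) / (15.1/3.89^3) = 0.9567

0.9567


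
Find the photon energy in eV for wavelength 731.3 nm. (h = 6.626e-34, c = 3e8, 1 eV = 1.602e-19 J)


E = hc/lambda = 6.626e-34 * 3e8 / 7.313e-07 = 2.718e-19 J = 1.6967 eV

1.6967 eV


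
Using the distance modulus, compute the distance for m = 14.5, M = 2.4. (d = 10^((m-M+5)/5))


d = 10^((m - M + 5)/5) = 10^((14.5 - 2.4 + 5)/5) = 2630.268

2630.268 pc


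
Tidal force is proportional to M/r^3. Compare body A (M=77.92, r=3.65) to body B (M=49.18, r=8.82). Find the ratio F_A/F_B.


Ratio = (M1/r1^3) / (M2/r2^3) = (77.92/3.65^3) / (49.18/8.82^3) = 22.3557

22.3557


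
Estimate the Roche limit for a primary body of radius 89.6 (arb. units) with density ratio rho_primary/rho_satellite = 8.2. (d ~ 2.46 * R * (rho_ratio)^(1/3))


d_Roche = 2.46 * 89.6 * 8.2^(1/3) = 444.4754

444.4754


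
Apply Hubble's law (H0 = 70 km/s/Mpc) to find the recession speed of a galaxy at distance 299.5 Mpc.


v = H0 * d = 70 * 299.5 = 20965.0

20965.0 km/s


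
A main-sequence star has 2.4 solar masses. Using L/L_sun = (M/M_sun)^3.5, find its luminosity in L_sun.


L/L_sun = (M/M_sun)^3.5 = 2.4^3.5 = 21.416

21.416 L_sun


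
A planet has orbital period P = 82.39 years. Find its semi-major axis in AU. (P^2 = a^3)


a = P^(2/3) = 82.39^(2/3) = 18.9343

18.9343 AU


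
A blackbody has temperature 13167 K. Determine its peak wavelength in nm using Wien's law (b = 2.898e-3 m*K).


lam_max = b / T = 2.898e-3 / 13167 = 2.201e-07 m = 220.0957 nm

220.0957 nm


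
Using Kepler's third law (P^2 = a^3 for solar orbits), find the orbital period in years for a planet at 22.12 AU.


P = a^(3/2) = 22.12^1.5 = 104.0346

104.0346 years


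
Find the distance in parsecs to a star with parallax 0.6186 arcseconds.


d = 1/p = 1/0.6186 = 1.6166

1.6166 pc


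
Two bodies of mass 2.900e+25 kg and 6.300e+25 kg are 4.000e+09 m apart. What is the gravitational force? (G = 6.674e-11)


F = G*m1*m2/r^2 = 6.674e-11 * 2.900e+25 * 6.300e+25 / (4.000e+09)^2 = 6.674e-11 * 1.827e+51 / 1.600e+19 = 7.621e+21

7.621e+21 N


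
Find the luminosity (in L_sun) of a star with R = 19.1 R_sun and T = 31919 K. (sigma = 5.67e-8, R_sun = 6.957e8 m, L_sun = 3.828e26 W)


R = 19.1 * 6.957e8 m = 1.328787e+10 m. L = 4*pi*R^2*sigma*T^4 = 4*pi*(1.328787e+10)^2 * 5.67e-8 * 31919^4 = 1.305872484e+32 W. L/L_sun = 1.305872484e+32 / 3.828e26 = 341137.0127

341137.0127 L_sun


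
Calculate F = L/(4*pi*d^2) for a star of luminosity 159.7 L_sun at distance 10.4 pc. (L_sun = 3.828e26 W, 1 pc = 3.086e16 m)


F = L / (4*pi*d^2) = 6.113e+28 / (4*pi*(3.209e+17)^2) = 4.723e-08

4.723e-08 W/m^2


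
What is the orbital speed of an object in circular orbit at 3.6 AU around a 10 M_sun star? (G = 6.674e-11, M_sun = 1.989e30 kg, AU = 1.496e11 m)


v = sqrt(GM/r) = sqrt(6.674e-11 * 1.989e+31 / 5.386e+11) = 49647.0497

49647.0497 m/s


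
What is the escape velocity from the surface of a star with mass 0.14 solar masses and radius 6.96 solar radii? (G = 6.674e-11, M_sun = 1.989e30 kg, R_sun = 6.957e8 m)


M = 0.14 * 1.989e30 kg = 2.7846e+29 kg; R = 6.96 * 6.957e8 m = 4.842072e+09 m. v_esc = sqrt(2GM/R) = sqrt(2 * 6.674e-11 * 2.7846e+29 / 4.842072e+09) = 87614.0764

87614.0764 m/s


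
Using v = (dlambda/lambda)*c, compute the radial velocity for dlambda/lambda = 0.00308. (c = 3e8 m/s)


v = (dlambda/lambda) * c = 0.00308 * 3e8 = 924000.0

924000.0 m/s


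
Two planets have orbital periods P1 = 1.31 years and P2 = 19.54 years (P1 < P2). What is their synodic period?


1/P_syn = |1/P1 - 1/P2| = |1/1.31 - 1/19.54| => P_syn = 1.4041

1.4041 years


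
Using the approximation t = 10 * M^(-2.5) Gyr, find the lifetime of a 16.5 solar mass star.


t = 10 * M^(-2.5) = 10 * 16.5^(-2.5) = 0.009

0.009 Gyr


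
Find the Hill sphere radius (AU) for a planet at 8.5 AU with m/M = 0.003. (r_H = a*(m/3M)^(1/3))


r_H = a * (m/3M)^(1/3) = 8.5 * (0.003/3)^(1/3) = 0.85

0.85 AU


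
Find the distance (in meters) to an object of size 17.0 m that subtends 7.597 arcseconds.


D = size / theta_rad, theta_rad = 7.597 * pi/(180*3600) = 3.683e-05, D = 461563.9998

461563.9998 m


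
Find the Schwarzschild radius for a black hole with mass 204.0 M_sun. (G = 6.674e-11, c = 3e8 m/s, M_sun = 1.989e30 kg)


M = 204.0 * 1.989e30 kg = 4.05756e+32 kg. rs = 2GM/c^2 = 2 * 6.674e-11 * 4.05756e+32 / (3e8)^2 = 601781.232

601781.232 m


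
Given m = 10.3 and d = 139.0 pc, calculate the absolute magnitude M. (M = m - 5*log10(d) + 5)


M = m - 5*log10(d) + 5 = 10.3 - 5*log10(139.0) + 5 = 4.5849

4.5849


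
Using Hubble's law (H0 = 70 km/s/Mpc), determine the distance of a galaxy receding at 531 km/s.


d = v / H0 = 531 / 70 = 7.5857

7.5857 Mpc


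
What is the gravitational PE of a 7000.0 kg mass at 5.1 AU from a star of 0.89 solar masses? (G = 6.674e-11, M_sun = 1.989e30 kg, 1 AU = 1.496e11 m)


M = 0.89 * 1.989e30 kg = 1.77021e+30 kg; r = 5.1 AU * 1.496e11 m/AU = 7.6296e+11 m. U = -GM*m/r = -(6.674e-11 * 1.77021e+30 * 7000.0) / 7.6296e+11 = -1.084e+12

-1.084e+12 J


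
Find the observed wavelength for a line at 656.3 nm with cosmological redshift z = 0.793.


lam_obs = lam_emit * (1 + z) = 656.3 * (1 + 0.793) = 1176.7459

1176.7459 nm


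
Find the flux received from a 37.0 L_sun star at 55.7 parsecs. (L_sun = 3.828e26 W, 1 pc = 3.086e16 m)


F = L / (4*pi*d^2) = 1.416e+28 / (4*pi*(1.719e+18)^2) = 3.815e-10

3.815e-10 W/m^2


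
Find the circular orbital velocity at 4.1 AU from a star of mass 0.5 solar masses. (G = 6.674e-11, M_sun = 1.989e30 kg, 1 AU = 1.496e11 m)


v = sqrt(GM/r) = sqrt(6.674e-11 * 9.945e+29 / 6.134e+11) = 10402.5011

10402.5011 m/s


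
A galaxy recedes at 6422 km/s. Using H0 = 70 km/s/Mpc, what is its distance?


d = v / H0 = 6422 / 70 = 91.7429

91.7429 Mpc


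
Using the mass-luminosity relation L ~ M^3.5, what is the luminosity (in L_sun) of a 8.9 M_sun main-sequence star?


L/L_sun = (M/M_sun)^3.5 = 8.9^3.5 = 2103.1247

2103.1247 L_sun


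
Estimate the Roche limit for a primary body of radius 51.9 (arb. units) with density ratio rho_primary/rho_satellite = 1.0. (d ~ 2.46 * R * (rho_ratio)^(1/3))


d_Roche = 2.46 * 51.9 * 1.0^(1/3) = 127.674

127.674


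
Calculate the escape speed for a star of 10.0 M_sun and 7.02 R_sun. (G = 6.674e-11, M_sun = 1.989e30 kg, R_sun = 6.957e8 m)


M = 10.0 * 1.989e30 kg = 1.989e+31 kg; R = 7.02 * 6.957e8 m = 4.883814e+09 m. v_esc = sqrt(2GM/R) = sqrt(2 * 6.674e-11 * 1.989e+31 / 4.883814e+09) = 737302.8842

737302.8842 m/s


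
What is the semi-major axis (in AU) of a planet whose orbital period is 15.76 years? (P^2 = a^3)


a = P^(2/3) = 15.76^(2/3) = 6.2859

6.2859 AU


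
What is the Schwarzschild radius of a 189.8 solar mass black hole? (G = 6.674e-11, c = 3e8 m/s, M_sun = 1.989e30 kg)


M = 189.8 * 1.989e30 kg = 3.775122e+32 kg. rs = 2GM/c^2 = 2 * 6.674e-11 * 3.775122e+32 / (3e8)^2 = 559892.5384

559892.5384 m


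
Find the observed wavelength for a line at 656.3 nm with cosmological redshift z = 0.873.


lam_obs = lam_emit * (1 + z) = 656.3 * (1 + 0.873) = 1229.2499

1229.2499 nm


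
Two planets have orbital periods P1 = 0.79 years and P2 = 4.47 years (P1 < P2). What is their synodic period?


1/P_syn = |1/P1 - 1/P2| = |1/0.79 - 1/4.47| => P_syn = 0.9596

0.9596 years


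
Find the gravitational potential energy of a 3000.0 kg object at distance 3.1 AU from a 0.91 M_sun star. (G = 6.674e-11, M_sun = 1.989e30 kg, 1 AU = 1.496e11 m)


M = 0.91 * 1.989e30 kg = 1.80999e+30 kg; r = 3.1 AU * 1.496e11 m/AU = 4.6376e+11 m. U = -GM*m/r = -(6.674e-11 * 1.80999e+30 * 3000.0) / 4.6376e+11 = -7.814e+11

-7.814e+11 J


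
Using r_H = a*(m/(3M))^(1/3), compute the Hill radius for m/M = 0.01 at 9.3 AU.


r_H = a * (m/3M)^(1/3) = 9.3 * (0.01/3)^(1/3) = 1.3892

1.3892 AU


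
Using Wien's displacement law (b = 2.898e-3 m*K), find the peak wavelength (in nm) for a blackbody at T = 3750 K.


lam_max = b / T = 2.898e-3 / 3750 = 7.728e-07 m = 772.8 nm

772.8 nm


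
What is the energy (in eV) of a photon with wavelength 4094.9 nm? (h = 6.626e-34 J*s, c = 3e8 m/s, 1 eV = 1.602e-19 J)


E = hc/lambda = 6.626e-34 * 3e8 / 4.095e-06 = 4.854e-20 J = 0.303 eV

0.303 eV


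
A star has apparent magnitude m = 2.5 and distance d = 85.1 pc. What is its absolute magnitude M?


M = m - 5*log10(d) + 5 = 2.5 - 5*log10(85.1) + 5 = -2.1496

-2.1496


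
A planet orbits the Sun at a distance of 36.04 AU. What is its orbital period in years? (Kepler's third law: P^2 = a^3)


P = a^(3/2) = 36.04^1.5 = 216.3601

216.3601 years


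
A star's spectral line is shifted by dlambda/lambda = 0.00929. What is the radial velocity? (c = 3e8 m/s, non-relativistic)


v = (dlambda/lambda) * c = 0.00929 * 3e8 = 2.787e+06

2.787e+06 m/s


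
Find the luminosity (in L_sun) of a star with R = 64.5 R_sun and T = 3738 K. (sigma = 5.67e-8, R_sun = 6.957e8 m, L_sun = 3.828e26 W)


R = 64.5 * 6.957e8 m = 4.487265e+10 m. L = 4*pi*R^2*sigma*T^4 = 4*pi*(4.487265e+10)^2 * 5.67e-8 * 3738^4 = 2.801002827e+29 W. L/L_sun = 2.801002827e+29 / 3.828e26 = 731.7144

731.7144 L_sun


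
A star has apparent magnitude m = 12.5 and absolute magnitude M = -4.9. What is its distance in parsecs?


d = 10^((m - M + 5)/5) = 10^((12.5 - -4.9 + 5)/5) = 30199.5172

30199.5172 pc


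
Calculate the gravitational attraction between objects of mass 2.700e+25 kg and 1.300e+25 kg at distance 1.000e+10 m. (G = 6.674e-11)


F = G*m1*m2/r^2 = 6.674e-11 * 2.700e+25 * 1.300e+25 / (1.000e+10)^2 = 6.674e-11 * 3.510e+50 / 1.000e+20 = 2.343e+20

2.343e+20 N


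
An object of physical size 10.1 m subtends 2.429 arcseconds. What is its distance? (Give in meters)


D = size / theta_rad, theta_rad = 2.429 * pi/(180*3600) = 1.178e-05, D = 857667.5764

857667.5764 m


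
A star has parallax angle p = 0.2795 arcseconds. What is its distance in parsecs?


d = 1/p = 1/0.2795 = 3.5778

3.5778 pc


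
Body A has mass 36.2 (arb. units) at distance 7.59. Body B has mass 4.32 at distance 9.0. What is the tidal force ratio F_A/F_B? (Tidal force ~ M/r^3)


Ratio = (M1/r1^3) / (M2/r2^3) = (36.2/7.59^3) / (4.32/9.0^3) = 13.971

13.971


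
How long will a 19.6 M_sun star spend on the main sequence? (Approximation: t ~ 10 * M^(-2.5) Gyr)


t = 10 * M^(-2.5) = 10 * 19.6^(-2.5) = 0.0059

0.0059 Gyr


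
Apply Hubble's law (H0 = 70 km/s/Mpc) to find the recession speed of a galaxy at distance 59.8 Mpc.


v = H0 * d = 70 * 59.8 = 4186.0

4186.0 km/s


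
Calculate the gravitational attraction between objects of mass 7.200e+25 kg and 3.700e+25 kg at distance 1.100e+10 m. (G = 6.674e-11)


F = G*m1*m2/r^2 = 6.674e-11 * 7.200e+25 * 3.700e+25 / (1.100e+10)^2 = 6.674e-11 * 2.664e+51 / 1.210e+20 = 1.469e+21

1.469e+21 N


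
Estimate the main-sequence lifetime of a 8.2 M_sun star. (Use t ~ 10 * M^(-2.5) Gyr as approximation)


t = 10 * M^(-2.5) = 10 * 8.2^(-2.5) = 0.0519

0.0519 Gyr


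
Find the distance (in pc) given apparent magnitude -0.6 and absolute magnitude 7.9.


d = 10^((m - M + 5)/5) = 10^((-0.6 - 7.9 + 5)/5) = 0.1995

0.1995 pc


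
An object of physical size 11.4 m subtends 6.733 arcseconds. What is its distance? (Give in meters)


D = size / theta_rad, theta_rad = 6.733 * pi/(180*3600) = 3.264e-05, D = 349237.9016

349237.9016 m


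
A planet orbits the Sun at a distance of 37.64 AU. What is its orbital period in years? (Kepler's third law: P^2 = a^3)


P = a^(3/2) = 37.64^1.5 = 230.9268

230.9268 years


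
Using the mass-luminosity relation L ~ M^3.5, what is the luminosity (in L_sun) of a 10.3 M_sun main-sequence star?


L/L_sun = (M/M_sun)^3.5 = 10.3^3.5 = 3506.9558

3506.9558 L_sun


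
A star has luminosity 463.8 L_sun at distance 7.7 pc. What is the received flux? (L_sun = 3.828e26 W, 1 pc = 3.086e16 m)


F = L / (4*pi*d^2) = 1.775e+29 / (4*pi*(2.376e+17)^2) = 2.502e-07

2.502e-07 W/m^2


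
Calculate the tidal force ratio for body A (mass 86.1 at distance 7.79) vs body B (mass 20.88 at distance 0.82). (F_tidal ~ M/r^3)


Ratio = (M1/r1^3) / (M2/r2^3) = (86.1/7.79^3) / (20.88/0.82^3) = 0.0048

0.0048


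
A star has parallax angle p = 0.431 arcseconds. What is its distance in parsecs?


d = 1/p = 1/0.431 = 2.3202

2.3202 pc


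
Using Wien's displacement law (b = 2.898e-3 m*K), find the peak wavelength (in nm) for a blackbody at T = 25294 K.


lam_max = b / T = 2.898e-3 / 25294 = 1.146e-07 m = 114.5726 nm

114.5726 nm


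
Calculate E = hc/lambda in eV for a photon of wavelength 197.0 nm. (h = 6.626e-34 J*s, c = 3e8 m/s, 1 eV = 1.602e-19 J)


E = hc/lambda = 6.626e-34 * 3e8 / 1.970e-07 = 1.009e-18 J = 6.2986 eV

6.2986 eV


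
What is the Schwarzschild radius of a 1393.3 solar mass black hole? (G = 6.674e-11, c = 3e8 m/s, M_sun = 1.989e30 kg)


M = 1393.3 * 1.989e30 kg = 2.7712737e+33 kg. rs = 2GM/c^2 = 2 * 6.674e-11 * 2.7712737e+33 / (3e8)^2 = 4.110e+06

4.110e+06 m


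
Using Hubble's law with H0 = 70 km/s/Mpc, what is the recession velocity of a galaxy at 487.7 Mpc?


v = H0 * d = 70 * 487.7 = 34139.0

34139.0 km/s


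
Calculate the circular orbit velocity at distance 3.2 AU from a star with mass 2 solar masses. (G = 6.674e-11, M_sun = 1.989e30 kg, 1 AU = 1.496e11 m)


v = sqrt(GM/r) = sqrt(6.674e-11 * 3.978e+30 / 4.787e+11) = 23549.6634

23549.6634 m/s


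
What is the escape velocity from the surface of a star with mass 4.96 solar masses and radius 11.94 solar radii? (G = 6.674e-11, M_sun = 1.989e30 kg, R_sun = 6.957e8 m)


M = 4.96 * 1.989e30 kg = 9.86544e+30 kg; R = 11.94 * 6.957e8 m = 8.306658e+09 m. v_esc = sqrt(2GM/R) = sqrt(2 * 6.674e-11 * 9.86544e+30 / 8.306658e+09) = 398155.9074

398155.9074 m/s


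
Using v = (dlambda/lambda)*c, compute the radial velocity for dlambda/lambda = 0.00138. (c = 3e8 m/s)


v = (dlambda/lambda) * c = 0.00138 * 3e8 = 414000.0

414000.0 m/s


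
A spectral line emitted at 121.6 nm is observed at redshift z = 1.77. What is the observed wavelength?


lam_obs = lam_emit * (1 + z) = 121.6 * (1 + 1.77) = 336.832

336.832 nm


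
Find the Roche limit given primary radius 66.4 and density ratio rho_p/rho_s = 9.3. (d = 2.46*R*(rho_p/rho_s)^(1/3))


d_Roche = 2.46 * 66.4 * 9.3^(1/3) = 343.5032

343.5032


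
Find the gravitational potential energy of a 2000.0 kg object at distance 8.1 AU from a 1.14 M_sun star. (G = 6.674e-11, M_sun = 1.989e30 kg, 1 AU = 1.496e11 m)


M = 1.14 * 1.989e30 kg = 2.26746e+30 kg; r = 8.1 AU * 1.496e11 m/AU = 1.21176e+12 m. U = -GM*m/r = -(6.674e-11 * 2.26746e+30 * 2000.0) / 1.21176e+12 = -2.498e+11

-2.498e+11 J


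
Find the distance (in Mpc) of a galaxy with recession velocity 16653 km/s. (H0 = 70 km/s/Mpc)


d = v / H0 = 16653 / 70 = 237.9

237.9 Mpc


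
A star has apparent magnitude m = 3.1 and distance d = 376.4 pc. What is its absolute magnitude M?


M = m - 5*log10(d) + 5 = 3.1 - 5*log10(376.4) + 5 = -4.7782

-4.7782


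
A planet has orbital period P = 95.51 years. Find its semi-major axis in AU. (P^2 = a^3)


a = P^(2/3) = 95.51^(2/3) = 20.8945

20.8945 AU


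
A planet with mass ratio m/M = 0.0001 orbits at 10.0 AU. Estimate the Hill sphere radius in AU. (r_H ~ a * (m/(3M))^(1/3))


r_H = a * (m/3M)^(1/3) = 10.0 * (0.0001/3)^(1/3) = 0.3218

0.3218 AU


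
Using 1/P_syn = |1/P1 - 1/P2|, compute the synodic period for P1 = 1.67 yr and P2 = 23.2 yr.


1/P_syn = |1/P1 - 1/P2| = |1/1.67 - 1/23.2| => P_syn = 1.7995

1.7995 years


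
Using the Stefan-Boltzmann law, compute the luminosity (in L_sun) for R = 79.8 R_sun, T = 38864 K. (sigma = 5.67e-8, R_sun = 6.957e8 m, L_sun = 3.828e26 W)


R = 79.8 * 6.957e8 m = 5.551686e+10 m. L = 4*pi*R^2*sigma*T^4 = 4*pi*(5.551686e+10)^2 * 5.67e-8 * 38864^4 = 5.009942047e+33 W. L/L_sun = 5.009942047e+33 / 3.828e26 = 1.309e+07

1.309e+07 L_sun


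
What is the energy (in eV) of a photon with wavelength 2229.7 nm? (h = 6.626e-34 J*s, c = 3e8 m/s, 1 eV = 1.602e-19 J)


E = hc/lambda = 6.626e-34 * 3e8 / 2.230e-06 = 8.915e-20 J = 0.5565 eV

0.5565 eV


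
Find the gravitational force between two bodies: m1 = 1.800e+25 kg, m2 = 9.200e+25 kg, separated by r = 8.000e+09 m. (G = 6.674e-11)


F = G*m1*m2/r^2 = 6.674e-11 * 1.800e+25 * 9.200e+25 / (8.000e+09)^2 = 6.674e-11 * 1.656e+51 / 6.400e+19 = 1.727e+21

1.727e+21 N


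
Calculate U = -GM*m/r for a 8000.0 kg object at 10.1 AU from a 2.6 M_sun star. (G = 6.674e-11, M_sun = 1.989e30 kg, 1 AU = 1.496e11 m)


M = 2.6 * 1.989e30 kg = 5.1714e+30 kg; r = 10.1 AU * 1.496e11 m/AU = 1.51096e+12 m. U = -GM*m/r = -(6.674e-11 * 5.1714e+30 * 8000.0) / 1.51096e+12 = -1.827e+12

-1.827e+12 J


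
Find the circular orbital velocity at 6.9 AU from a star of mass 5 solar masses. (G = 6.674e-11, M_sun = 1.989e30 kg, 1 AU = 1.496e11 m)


v = sqrt(GM/r) = sqrt(6.674e-11 * 9.945e+30 / 1.032e+12) = 25357.4252

25357.4252 m/s


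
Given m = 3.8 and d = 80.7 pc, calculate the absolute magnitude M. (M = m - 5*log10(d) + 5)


M = m - 5*log10(d) + 5 = 3.8 - 5*log10(80.7) + 5 = -0.7344

-0.7344


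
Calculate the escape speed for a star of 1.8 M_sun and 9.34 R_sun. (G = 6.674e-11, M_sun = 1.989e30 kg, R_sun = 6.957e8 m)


M = 1.8 * 1.989e30 kg = 3.5802e+30 kg; R = 9.34 * 6.957e8 m = 6.497838e+09 m. v_esc = sqrt(2GM/R) = sqrt(2 * 6.674e-11 * 3.5802e+30 / 6.497838e+09) = 271192.2681

271192.2681 m/s


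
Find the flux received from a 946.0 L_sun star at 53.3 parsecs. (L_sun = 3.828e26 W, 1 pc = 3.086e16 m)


F = L / (4*pi*d^2) = 3.621e+29 / (4*pi*(1.645e+18)^2) = 1.065e-08

1.065e-08 W/m^2


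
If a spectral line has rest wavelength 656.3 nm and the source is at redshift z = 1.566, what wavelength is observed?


lam_obs = lam_emit * (1 + z) = 656.3 * (1 + 1.566) = 1684.0658

1684.0658 nm


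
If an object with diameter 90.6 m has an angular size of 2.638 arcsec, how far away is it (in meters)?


D = size / theta_rad, theta_rad = 2.638 * pi/(180*3600) = 1.279e-05, D = 7.084e+06

7.084e+06 m


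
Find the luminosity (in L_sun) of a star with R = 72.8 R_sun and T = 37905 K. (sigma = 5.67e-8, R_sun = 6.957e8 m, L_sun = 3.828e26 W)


R = 72.8 * 6.957e8 m = 5.064696e+10 m. L = 4*pi*R^2*sigma*T^4 = 4*pi*(5.064696e+10)^2 * 5.67e-8 * 37905^4 = 3.77299033e+33 W. L/L_sun = 3.77299033e+33 / 3.828e26 = 9.856e+06

9.856e+06 L_sun


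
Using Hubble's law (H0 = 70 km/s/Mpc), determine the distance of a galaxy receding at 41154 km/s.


d = v / H0 = 41154 / 70 = 587.9143

587.9143 Mpc


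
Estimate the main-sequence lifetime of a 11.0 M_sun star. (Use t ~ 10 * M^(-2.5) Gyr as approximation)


t = 10 * M^(-2.5) = 10 * 11.0^(-2.5) = 0.0249

0.0249 Gyr


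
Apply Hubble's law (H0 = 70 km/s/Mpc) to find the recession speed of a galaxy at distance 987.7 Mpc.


v = H0 * d = 70 * 987.7 = 69139.0

69139.0 km/s


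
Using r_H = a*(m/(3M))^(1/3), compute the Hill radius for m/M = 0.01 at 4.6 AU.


r_H = a * (m/3M)^(1/3) = 4.6 * (0.01/3)^(1/3) = 0.6871

0.6871 AU


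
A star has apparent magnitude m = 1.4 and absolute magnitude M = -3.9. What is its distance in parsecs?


d = 10^((m - M + 5)/5) = 10^((1.4 - -3.9 + 5)/5) = 114.8154

114.8154 pc


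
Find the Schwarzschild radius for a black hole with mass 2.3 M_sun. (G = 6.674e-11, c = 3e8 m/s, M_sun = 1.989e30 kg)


M = 2.3 * 1.989e30 kg = 4.5747e+30 kg. rs = 2GM/c^2 = 2 * 6.674e-11 * 4.5747e+30 / (3e8)^2 = 6784.7884

6784.7884 m


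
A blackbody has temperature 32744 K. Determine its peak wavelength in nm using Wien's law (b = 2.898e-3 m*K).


lam_max = b / T = 2.898e-3 / 32744 = 8.850e-08 m = 88.5048 nm

88.5048 nm


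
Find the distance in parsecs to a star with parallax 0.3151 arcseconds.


d = 1/p = 1/0.3151 = 3.1736

3.1736 pc


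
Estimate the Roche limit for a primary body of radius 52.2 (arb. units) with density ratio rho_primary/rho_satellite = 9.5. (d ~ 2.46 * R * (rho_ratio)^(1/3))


d_Roche = 2.46 * 52.2 * 9.5^(1/3) = 271.9653

271.9653


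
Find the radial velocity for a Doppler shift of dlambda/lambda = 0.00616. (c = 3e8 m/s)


v = (dlambda/lambda) * c = 0.00616 * 3e8 = 1.848e+06

1.848e+06 m/s


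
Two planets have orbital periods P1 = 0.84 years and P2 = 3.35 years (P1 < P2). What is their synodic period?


1/P_syn = |1/P1 - 1/P2| = |1/0.84 - 1/3.35| => P_syn = 1.1211

1.1211 years


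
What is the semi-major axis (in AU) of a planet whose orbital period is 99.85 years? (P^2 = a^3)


a = P^(2/3) = 99.85^(2/3) = 21.5228

21.5228 AU


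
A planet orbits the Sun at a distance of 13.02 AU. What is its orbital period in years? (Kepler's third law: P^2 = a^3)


P = a^(3/2) = 13.02^1.5 = 46.9804

46.9804 years


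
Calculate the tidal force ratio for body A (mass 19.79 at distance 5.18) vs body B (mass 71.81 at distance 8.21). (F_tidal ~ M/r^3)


Ratio = (M1/r1^3) / (M2/r2^3) = (19.79/5.18^3) / (71.81/8.21^3) = 1.0972

1.0972


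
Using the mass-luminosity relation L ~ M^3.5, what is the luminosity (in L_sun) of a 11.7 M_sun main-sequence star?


L/L_sun = (M/M_sun)^3.5 = 11.7^3.5 = 5478.3593

5478.3593 L_sun


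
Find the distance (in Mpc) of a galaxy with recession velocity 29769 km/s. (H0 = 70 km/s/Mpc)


d = v / H0 = 29769 / 70 = 425.2714

425.2714 Mpc


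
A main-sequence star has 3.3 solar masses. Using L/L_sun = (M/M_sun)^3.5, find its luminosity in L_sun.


L/L_sun = (M/M_sun)^3.5 = 3.3^3.5 = 65.2828

65.2828 L_sun


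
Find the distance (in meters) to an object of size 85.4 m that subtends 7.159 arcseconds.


D = size / theta_rad, theta_rad = 7.159 * pi/(180*3600) = 3.471e-05, D = 2.461e+06

2.461e+06 m


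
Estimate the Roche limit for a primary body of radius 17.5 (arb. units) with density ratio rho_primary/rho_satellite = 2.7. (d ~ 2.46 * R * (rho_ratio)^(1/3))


d_Roche = 2.46 * 17.5 * 2.7^(1/3) = 59.9461

59.9461


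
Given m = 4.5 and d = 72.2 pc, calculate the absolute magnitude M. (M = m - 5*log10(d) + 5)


M = m - 5*log10(d) + 5 = 4.5 - 5*log10(72.2) + 5 = 0.2073

0.2073


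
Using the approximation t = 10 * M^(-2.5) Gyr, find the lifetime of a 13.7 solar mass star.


t = 10 * M^(-2.5) = 10 * 13.7^(-2.5) = 0.0144

0.0144 Gyr


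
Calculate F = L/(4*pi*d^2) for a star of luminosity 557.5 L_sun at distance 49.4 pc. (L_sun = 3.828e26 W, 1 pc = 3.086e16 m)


F = L / (4*pi*d^2) = 2.134e+29 / (4*pi*(1.524e+18)^2) = 7.307e-09

7.307e-09 W/m^2


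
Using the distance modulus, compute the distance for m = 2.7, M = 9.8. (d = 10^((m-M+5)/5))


d = 10^((m - M + 5)/5) = 10^((2.7 - 9.8 + 5)/5) = 0.3802

0.3802 pc


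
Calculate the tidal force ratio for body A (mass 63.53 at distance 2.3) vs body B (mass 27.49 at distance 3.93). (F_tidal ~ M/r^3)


Ratio = (M1/r1^3) / (M2/r2^3) = (63.53/2.3^3) / (27.49/3.93^3) = 11.5292

11.5292


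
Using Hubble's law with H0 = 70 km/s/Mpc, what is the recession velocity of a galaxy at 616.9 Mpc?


v = H0 * d = 70 * 616.9 = 43183.0

43183.0 km/s


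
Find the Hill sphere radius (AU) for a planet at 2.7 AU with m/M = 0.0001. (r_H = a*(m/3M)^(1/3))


r_H = a * (m/3M)^(1/3) = 2.7 * (0.0001/3)^(1/3) = 0.0869

0.0869 AU


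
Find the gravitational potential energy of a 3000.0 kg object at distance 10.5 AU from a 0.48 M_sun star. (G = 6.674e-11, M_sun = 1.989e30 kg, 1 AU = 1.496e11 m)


M = 0.48 * 1.989e30 kg = 9.5472e+29 kg; r = 10.5 AU * 1.496e11 m/AU = 1.5708e+12 m. U = -GM*m/r = -(6.674e-11 * 9.5472e+29 * 3000.0) / 1.5708e+12 = -1.217e+11

-1.217e+11 J


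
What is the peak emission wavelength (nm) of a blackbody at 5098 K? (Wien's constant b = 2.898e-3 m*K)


lam_max = b / T = 2.898e-3 / 5098 = 5.685e-07 m = 568.4582 nm

568.4582 nm


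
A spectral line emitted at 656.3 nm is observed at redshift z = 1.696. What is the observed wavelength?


lam_obs = lam_emit * (1 + z) = 656.3 * (1 + 1.696) = 1769.3848

1769.3848 nm


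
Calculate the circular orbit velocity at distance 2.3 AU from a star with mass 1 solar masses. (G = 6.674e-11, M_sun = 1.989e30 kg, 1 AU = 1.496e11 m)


v = sqrt(GM/r) = sqrt(6.674e-11 * 1.989e+30 / 3.441e+11) = 19641.7771

19641.7771 m/s


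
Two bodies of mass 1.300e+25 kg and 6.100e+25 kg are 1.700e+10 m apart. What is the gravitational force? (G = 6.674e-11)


F = G*m1*m2/r^2 = 6.674e-11 * 1.300e+25 * 6.100e+25 / (1.700e+10)^2 = 6.674e-11 * 7.930e+50 / 2.890e+20 = 1.831e+20

1.831e+20 N


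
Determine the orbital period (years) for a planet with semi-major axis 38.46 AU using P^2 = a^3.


P = a^(3/2) = 38.46^1.5 = 238.514

238.514 years


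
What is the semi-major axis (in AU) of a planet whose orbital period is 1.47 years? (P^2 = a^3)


a = P^(2/3) = 1.47^(2/3) = 1.2928

1.2928 AU


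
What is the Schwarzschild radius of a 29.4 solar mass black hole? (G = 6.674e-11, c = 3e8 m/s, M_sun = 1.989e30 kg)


M = 29.4 * 1.989e30 kg = 5.84766e+31 kg. rs = 2GM/c^2 = 2 * 6.674e-11 * 5.84766e+31 / (3e8)^2 = 86727.2952

86727.2952 m


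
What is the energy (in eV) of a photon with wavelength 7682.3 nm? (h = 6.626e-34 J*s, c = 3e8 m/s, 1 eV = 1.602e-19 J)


E = hc/lambda = 6.626e-34 * 3e8 / 7.682e-06 = 2.588e-20 J = 0.1615 eV

0.1615 eV


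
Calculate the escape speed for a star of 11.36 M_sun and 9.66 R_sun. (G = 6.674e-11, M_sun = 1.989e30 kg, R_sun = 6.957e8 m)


M = 11.36 * 1.989e30 kg = 2.259504e+31 kg; R = 9.66 * 6.957e8 m = 6.720462e+09 m. v_esc = sqrt(2GM/R) = sqrt(2 * 6.674e-11 * 2.259504e+31 / 6.720462e+09) = 669907.8877

669907.8877 m/s


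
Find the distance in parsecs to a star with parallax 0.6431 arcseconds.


d = 1/p = 1/0.6431 = 1.555

1.555 pc


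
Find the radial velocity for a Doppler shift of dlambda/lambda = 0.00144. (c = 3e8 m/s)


v = (dlambda/lambda) * c = 0.00144 * 3e8 = 432000.0

432000.0 m/s


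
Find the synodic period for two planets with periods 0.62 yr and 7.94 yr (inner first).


1/P_syn = |1/P1 - 1/P2| = |1/0.62 - 1/7.94| => P_syn = 0.6725

0.6725 years


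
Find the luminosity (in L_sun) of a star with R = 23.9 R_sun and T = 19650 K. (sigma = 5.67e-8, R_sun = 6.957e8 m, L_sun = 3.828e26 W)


R = 23.9 * 6.957e8 m = 1.662723e+10 m. L = 4*pi*R^2*sigma*T^4 = 4*pi*(1.662723e+10)^2 * 5.67e-8 * 19650^4 = 2.936858013e+31 W. L/L_sun = 2.936858013e+31 / 3.828e26 = 76720.4288

76720.4288 L_sun


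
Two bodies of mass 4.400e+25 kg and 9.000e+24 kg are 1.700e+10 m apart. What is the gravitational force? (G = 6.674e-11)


F = G*m1*m2/r^2 = 6.674e-11 * 4.400e+25 * 9.000e+24 / (1.700e+10)^2 = 6.674e-11 * 3.960e+50 / 2.890e+20 = 9.145e+19

9.145e+19 N


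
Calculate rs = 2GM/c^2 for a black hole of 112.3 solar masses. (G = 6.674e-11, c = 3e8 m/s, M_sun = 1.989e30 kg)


M = 112.3 * 1.989e30 kg = 2.233647e+32 kg. rs = 2GM/c^2 = 2 * 6.674e-11 * 2.233647e+32 / (3e8)^2 = 331274.6684

331274.6684 m


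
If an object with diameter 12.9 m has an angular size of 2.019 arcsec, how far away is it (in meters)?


D = size / theta_rad, theta_rad = 2.019 * pi/(180*3600) = 9.788e-06, D = 1.318e+06

1.318e+06 m


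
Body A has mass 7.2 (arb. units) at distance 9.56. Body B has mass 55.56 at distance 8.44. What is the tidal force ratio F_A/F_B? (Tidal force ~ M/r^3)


Ratio = (M1/r1^3) / (M2/r2^3) = (7.2/9.56^3) / (55.56/8.44^3) = 0.0892

0.0892


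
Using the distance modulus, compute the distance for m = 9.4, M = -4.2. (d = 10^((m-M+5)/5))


d = 10^((m - M + 5)/5) = 10^((9.4 - -4.2 + 5)/5) = 5248.0746

5248.0746 pc


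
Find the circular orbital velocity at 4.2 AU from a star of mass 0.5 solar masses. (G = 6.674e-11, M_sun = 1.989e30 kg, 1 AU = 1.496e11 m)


v = sqrt(GM/r) = sqrt(6.674e-11 * 9.945e+29 / 6.283e+11) = 10277.9157

10277.9157 m/s


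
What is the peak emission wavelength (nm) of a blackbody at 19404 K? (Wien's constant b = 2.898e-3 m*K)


lam_max = b / T = 2.898e-3 / 19404 = 1.494e-07 m = 149.3506 nm

149.3506 nm


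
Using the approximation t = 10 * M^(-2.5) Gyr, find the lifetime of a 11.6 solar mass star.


t = 10 * M^(-2.5) = 10 * 11.6^(-2.5) = 0.0218

0.0218 Gyr


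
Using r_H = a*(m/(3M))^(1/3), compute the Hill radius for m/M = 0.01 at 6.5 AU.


r_H = a * (m/3M)^(1/3) = 6.5 * (0.01/3)^(1/3) = 0.971

0.971 AU


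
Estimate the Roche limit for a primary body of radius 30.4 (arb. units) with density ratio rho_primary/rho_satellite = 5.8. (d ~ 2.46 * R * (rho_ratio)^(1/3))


d_Roche = 2.46 * 30.4 * 5.8^(1/3) = 134.3645

134.3645


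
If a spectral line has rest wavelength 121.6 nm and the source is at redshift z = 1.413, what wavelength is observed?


lam_obs = lam_emit * (1 + z) = 121.6 * (1 + 1.413) = 293.4208

293.4208 nm


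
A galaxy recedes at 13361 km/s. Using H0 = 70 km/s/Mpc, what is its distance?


d = v / H0 = 13361 / 70 = 190.8714

190.8714 Mpc


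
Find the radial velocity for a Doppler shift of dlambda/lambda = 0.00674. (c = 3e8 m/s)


v = (dlambda/lambda) * c = 0.00674 * 3e8 = 2.022e+06

2.022e+06 m/s


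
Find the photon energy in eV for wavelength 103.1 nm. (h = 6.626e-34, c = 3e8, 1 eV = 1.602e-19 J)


E = hc/lambda = 6.626e-34 * 3e8 / 1.031e-07 = 1.928e-18 J = 12.0352 eV

12.0352 eV


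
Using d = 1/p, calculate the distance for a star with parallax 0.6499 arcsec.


d = 1/p = 1/0.6499 = 1.5387

1.5387 pc


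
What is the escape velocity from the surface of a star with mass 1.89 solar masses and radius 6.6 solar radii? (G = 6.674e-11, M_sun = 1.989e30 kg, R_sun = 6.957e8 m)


M = 1.89 * 1.989e30 kg = 3.75921e+30 kg; R = 6.6 * 6.957e8 m = 4.59162e+09 m. v_esc = sqrt(2GM/R) = sqrt(2 * 6.674e-11 * 3.75921e+30 / 4.59162e+09) = 330577.6006

330577.6006 m/s


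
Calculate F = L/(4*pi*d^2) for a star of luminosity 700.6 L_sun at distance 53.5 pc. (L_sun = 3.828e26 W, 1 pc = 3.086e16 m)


F = L / (4*pi*d^2) = 2.682e+29 / (4*pi*(1.651e+18)^2) = 7.829e-09

7.829e-09 W/m^2


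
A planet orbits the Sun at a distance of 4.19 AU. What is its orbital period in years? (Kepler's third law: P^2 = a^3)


P = a^(3/2) = 4.19^1.5 = 8.5767

8.5767 years


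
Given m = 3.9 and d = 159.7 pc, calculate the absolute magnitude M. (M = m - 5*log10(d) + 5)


M = m - 5*log10(d) + 5 = 3.9 - 5*log10(159.7) + 5 = -2.1165

-2.1165


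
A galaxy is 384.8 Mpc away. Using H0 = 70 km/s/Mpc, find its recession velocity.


v = H0 * d = 70 * 384.8 = 26936.0

26936.0 km/s


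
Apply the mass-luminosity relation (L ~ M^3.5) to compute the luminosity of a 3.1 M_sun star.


L/L_sun = (M/M_sun)^3.5 = 3.1^3.5 = 52.4525

52.4525 L_sun


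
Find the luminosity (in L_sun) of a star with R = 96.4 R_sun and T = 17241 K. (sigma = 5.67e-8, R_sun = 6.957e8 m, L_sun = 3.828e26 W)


R = 96.4 * 6.957e8 m = 6.706548e+10 m. L = 4*pi*R^2*sigma*T^4 = 4*pi*(6.706548e+10)^2 * 5.67e-8 * 17241^4 = 2.831658036e+32 W. L/L_sun = 2.831658036e+32 / 3.828e26 = 739722.58

739722.58 L_sun


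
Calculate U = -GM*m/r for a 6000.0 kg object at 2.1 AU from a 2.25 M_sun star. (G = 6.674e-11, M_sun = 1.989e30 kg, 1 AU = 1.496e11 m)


M = 2.25 * 1.989e30 kg = 4.47525e+30 kg; r = 2.1 AU * 1.496e11 m/AU = 3.1416e+11 m. U = -GM*m/r = -(6.674e-11 * 4.47525e+30 * 6000.0) / 3.1416e+11 = -5.704e+12

-5.704e+12 J


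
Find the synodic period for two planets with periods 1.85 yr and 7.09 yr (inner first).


1/P_syn = |1/P1 - 1/P2| = |1/1.85 - 1/7.09| => P_syn = 2.5031

2.5031 years


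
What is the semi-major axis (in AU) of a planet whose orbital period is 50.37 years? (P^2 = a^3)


a = P^(2/3) = 50.37^(2/3) = 13.639

13.639 AU


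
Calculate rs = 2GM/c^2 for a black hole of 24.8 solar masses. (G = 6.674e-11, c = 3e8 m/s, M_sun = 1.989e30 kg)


M = 24.8 * 1.989e30 kg = 4.93272e+31 kg. rs = 2GM/c^2 = 2 * 6.674e-11 * 4.93272e+31 / (3e8)^2 = 73157.7184

73157.7184 m


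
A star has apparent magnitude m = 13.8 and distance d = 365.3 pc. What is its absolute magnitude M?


M = m - 5*log10(d) + 5 = 13.8 - 5*log10(365.3) + 5 = 5.9868

5.9868


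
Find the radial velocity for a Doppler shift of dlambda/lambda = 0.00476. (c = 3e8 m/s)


v = (dlambda/lambda) * c = 0.00476 * 3e8 = 1.428e+06

1.428e+06 m/s


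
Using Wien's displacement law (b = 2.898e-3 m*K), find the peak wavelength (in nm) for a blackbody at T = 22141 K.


lam_max = b / T = 2.898e-3 / 22141 = 1.309e-07 m = 130.8884 nm

130.8884 nm


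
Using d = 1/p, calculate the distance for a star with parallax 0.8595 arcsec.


d = 1/p = 1/0.8595 = 1.1635

1.1635 pc


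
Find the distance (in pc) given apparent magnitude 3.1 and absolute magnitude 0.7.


d = 10^((m - M + 5)/5) = 10^((3.1 - 0.7 + 5)/5) = 30.1995

30.1995 pc


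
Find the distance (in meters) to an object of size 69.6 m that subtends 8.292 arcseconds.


D = size / theta_rad, theta_rad = 8.292 * pi/(180*3600) = 4.020e-05, D = 1.731e+06

1.731e+06 m


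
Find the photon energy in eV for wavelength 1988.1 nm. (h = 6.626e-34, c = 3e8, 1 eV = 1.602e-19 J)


E = hc/lambda = 6.626e-34 * 3e8 / 1.988e-06 = 9.998e-20 J = 0.6241 eV

0.6241 eV


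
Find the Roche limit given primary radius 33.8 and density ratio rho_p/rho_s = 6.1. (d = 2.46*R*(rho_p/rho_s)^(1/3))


d_Roche = 2.46 * 33.8 * 6.1^(1/3) = 151.9247

151.9247


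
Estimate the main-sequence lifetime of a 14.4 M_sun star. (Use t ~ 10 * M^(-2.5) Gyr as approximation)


t = 10 * M^(-2.5) = 10 * 14.4^(-2.5) = 0.0127

0.0127 Gyr


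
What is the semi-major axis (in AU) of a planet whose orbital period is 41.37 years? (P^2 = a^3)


a = P^(2/3) = 41.37^(2/3) = 11.9616

11.9616 AU


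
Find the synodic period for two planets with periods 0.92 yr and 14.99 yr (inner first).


1/P_syn = |1/P1 - 1/P2| = |1/0.92 - 1/14.99| => P_syn = 0.9802

0.9802 years


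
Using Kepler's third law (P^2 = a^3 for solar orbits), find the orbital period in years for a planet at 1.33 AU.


P = a^(3/2) = 1.33^1.5 = 1.5338

1.5338 years


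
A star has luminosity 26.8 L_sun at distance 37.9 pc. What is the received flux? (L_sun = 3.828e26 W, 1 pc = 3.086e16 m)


F = L / (4*pi*d^2) = 1.026e+28 / (4*pi*(1.170e+18)^2) = 5.968e-10

5.968e-10 W/m^2


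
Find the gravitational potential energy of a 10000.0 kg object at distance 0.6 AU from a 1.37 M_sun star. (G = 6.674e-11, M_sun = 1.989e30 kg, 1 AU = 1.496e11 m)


M = 1.37 * 1.989e30 kg = 2.72493e+30 kg; r = 0.6 AU * 1.496e11 m/AU = 8.976e+10 m. U = -GM*m/r = -(6.674e-11 * 2.72493e+30 * 10000.0) / 8.976e+10 = -2.026e+13

-2.026e+13 J


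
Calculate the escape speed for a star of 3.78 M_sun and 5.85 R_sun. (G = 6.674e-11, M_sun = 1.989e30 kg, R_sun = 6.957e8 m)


M = 3.78 * 1.989e30 kg = 7.51842e+30 kg; R = 5.85 * 6.957e8 m = 4.069845e+09 m. v_esc = sqrt(2GM/R) = sqrt(2 * 6.674e-11 * 7.51842e+30 / 4.069845e+09) = 496572.261

496572.261 m/s


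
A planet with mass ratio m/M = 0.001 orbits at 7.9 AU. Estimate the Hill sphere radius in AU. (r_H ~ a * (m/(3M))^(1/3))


r_H = a * (m/3M)^(1/3) = 7.9 * (0.001/3)^(1/3) = 0.5478

0.5478 AU


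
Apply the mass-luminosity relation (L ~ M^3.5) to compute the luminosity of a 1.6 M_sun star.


L/L_sun = (M/M_sun)^3.5 = 1.6^3.5 = 5.1811

5.1811 L_sun


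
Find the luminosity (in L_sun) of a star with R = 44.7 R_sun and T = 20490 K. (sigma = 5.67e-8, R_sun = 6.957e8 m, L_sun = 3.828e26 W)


R = 44.7 * 6.957e8 m = 3.109779e+10 m. L = 4*pi*R^2*sigma*T^4 = 4*pi*(3.109779e+10)^2 * 5.67e-8 * 20490^4 = 1.214562336e+32 W. L/L_sun = 1.214562336e+32 / 3.828e26 = 317283.7869

317283.7869 L_sun


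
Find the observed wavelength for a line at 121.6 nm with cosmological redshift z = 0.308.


lam_obs = lam_emit * (1 + z) = 121.6 * (1 + 0.308) = 159.0528

159.0528 nm


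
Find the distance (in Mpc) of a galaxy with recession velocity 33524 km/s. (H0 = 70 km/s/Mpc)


d = v / H0 = 33524 / 70 = 478.9143

478.9143 Mpc


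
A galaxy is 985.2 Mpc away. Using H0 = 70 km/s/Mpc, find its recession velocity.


v = H0 * d = 70 * 985.2 = 68964.0

68964.0 km/s


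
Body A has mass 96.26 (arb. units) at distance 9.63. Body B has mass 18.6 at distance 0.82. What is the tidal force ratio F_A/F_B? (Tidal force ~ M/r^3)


Ratio = (M1/r1^3) / (M2/r2^3) = (96.26/9.63^3) / (18.6/0.82^3) = 0.0032

0.0032


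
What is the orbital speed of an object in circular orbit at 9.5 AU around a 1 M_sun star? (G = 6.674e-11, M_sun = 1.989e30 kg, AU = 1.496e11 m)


v = sqrt(GM/r) = sqrt(6.674e-11 * 1.989e+30 / 1.421e+12) = 9664.578

9664.578 m/s
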